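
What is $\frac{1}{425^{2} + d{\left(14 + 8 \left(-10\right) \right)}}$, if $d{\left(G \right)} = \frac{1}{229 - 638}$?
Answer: $\frac{409}{73875624} \approx 5.5363 \cdot 10^{-6}$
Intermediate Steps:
$d{\left(G \right)} = - \frac{1}{409}$ ($d{\left(G \right)} = \frac{1}{-409} = - \frac{1}{409}$)
$\frac{1}{425^{2} + d{\left(14 + 8 \left(-10\right) \right)}} = \frac{1}{425^{2} - \frac{1}{409}} = \frac{1}{180625 - \frac{1}{409}} = \frac{1}{\frac{73875624}{409}} = \frac{409}{73875624}$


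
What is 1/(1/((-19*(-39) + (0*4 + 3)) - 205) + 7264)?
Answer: 539/3915297 ≈ 0.00013767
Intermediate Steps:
1/(1/((-19*(-39) + (0*4 + 3)) - 205) + 7264) = 1/(1/((741 + (0 + 3)) - 205) + 7264) = 1/(1/((741 + 3) - 205) + 7264) = 1/(1/(744 - 205) + 7264) = 1/(1/539 + 7264) = 1/(3915297/539) = 539/3915297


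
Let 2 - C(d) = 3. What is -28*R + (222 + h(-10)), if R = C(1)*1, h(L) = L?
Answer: 240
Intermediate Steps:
C(d) = -1 (C(d) = 2 - 1*3 = 2 - 3 = -1)
R = -1 (R = -1*1 = -1)
-28*R + (222 + h(-10)) = -28*(-1) + (222 - 10) = 28 + 212 = 240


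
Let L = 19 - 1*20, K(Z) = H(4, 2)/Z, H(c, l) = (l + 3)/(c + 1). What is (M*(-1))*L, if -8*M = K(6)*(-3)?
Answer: 1/16 ≈ 0.062500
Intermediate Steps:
H(c, l) = (3 + l)/(1 + c)
K(Z) = 1/Z (K(Z) = ((3 + 2)/(1 + 4))/Z = (5/5)/Z = ((⅕)*5)/Z = 1/Z)
M = 1/16 (M = -(-3)/(8*6) = -(-3)/48 = -⅛*(-½) = 1/16 ≈ 0.062500)
L = -1 (L = 19 - 20 = -1)
(M*(-1))*L = ((1/16)*(-1))*(-1) = -1/16*(-1) = 1/16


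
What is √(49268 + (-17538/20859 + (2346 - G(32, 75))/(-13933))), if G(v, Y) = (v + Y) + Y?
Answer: √462370252444398009978/96876149 ≈ 221.96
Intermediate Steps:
G(v, Y) = v + 2*Y (G(v, Y) = (Y + v) + Y = v + 2*Y)
√(49268 + (-17538/20859 + (2346 - G(32, 75))/(-13933))) = √(49268 + (-17538/20859 + (2346 - (32 + 2*75))/(-13933))) = √(49268 + (-17538*1/20859 + (2346 - (32 + 150))*(-1/13933))) = √(49268 + (-5846/6953 + (2346 - 1*182)*(-1/13933))) = √(49268 + (-5846/6953 + (2346 - 182)*(-1/13933))) = √(49268 + (-5846/6953 + 2164*(-1/13933))) = √(49268 + (-5846/6953 - 2164/13933)) = √(49268 - 96498610/96876149) = √(4772797610322/96876149) = √462370252444398009978/96876149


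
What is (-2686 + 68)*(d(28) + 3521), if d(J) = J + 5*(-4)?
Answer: -9238922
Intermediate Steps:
d(J) = -20 + J (d(J) = J - 20 = -20 + J)
(-2686 + 68)*(d(28) + 3521) = (-2686 + 68)*((-20 + 28) + 3521) = -2618*(8 + 3521) = -2618*3529 = -9238922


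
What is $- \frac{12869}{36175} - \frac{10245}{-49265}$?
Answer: $- \frac{52675682}{356432275} \approx -0.14779$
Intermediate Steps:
$- \frac{12869}{36175} - \frac{10245}{-49265} = \left(-12869\right) \frac{1}{36175} - - \frac{2049}{9853} = - \frac{12869}{36175} + \frac{2049}{9853} = - \frac{52675682}{356432275}$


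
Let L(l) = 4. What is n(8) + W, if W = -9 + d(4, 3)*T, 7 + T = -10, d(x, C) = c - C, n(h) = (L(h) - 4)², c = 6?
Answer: -60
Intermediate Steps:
n(h) = 0 (n(h) = (4 - 4)² = 0² = 0)
d(x, C) = 6 - C
T = -17 (T = -7 - 10 = -17)
W = -60 (W = -9 + (6 - 1*3)*(-17) = -9 + (6 - 3)*(-17) = -9 + 3*(-17) = -9 - 51 = -60)
n(8) + W = 0 - 60 = -60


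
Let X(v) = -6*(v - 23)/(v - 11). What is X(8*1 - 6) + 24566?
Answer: 24552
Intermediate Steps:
X(v) = -6*(-23 + v)/(-11 + v)
X(8*1 - 6) + 24566 = 6*(23 - (8*1 - 6))/(-11 + (8*1 - 6)) + 24566 = 6*(23 - (8 - 6))/(-11 + (8 - 6)) + 24566 = 6*(23 - 1*2)/(-11 + 2) + 24566 = 6*(23 - 2)/(-9) + 24566 = 6*(-⅑)*21 + 24566 = -14 + 24566 = 24552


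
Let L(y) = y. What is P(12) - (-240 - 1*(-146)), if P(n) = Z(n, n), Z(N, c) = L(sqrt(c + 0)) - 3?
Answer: 91 + 2*sqrt(3) ≈ 94.464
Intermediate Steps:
Z(N, c) = -3 + sqrt(c) (Z(N, c) = sqrt(c + 0) - 3 = sqrt(c) - 3 = -3 + sqrt(c))
P(n) = -3 + sqrt(n)
P(12) - (-240 - 1*(-146)) = (-3 + sqrt(12)) - (-240 - 1*(-146)) = (-3 + 2*sqrt(3)) - (-240 + 146) = (-3 + 2*sqrt(3)) - 1*(-94) = (-3 + 2*sqrt(3)) + 94 = 91 + 2*sqrt(3)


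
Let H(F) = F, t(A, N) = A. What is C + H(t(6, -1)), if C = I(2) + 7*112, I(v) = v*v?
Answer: 794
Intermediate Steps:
I(v) = v²
C = 788 (C = 2² + 7*112 = 4 + 784 = 788)
C + H(t(6, -1)) = 788 + 6 = 794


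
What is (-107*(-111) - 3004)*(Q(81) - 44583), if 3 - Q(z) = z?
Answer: -396277053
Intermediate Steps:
Q(z) = 3 - z
(-107*(-111) - 3004)*(Q(81) - 44583) = (-107*(-111) - 3004)*((3 - 1*81) - 44583) = (11877 - 3004)*((3 - 81) - 44583) = 8873*(-78 - 44583) = 8873*(-44661) = -396277053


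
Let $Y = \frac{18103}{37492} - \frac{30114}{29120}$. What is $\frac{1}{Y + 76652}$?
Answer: $\frac{1499680}{114952644609} \approx 1.3046 \cdot 10^{-5}$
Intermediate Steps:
$Y = - \frac{826751}{1499680}$ ($Y = 18103 \cdot \frac{1}{37492} - \frac{2151}{2080} = \frac{18103}{37492} - \frac{2151}{2080} = - \frac{826751}{1499680} \approx -0.55128$)
$\frac{1}{Y + 76652} = \frac{1}{- \frac{826751}{1499680} + 76652} = \frac{1}{\frac{114952644609}{1499680}} = \frac{1499680}{114952644609}$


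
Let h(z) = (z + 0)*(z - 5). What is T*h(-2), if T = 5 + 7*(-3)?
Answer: -224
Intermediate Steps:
h(z) = z*(-5 + z)
T = -16 (T = 5 - 21 = -16)
T*h(-2) = -(-32)*(-5 - 2) = -(-32)*(-7) = -16*14 = -224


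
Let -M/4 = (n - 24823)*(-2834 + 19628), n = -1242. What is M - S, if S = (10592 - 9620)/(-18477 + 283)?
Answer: 15928323377166/9097 ≈ 1.7509e+9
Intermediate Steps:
S = -486/9097 (S = 972/(-18194) = 972*(-1/18194) = -486/9097 ≈ -0.053424)
M = 1750942440 (M = -4*(-1242 - 24823)*(-2834 + 19628) = -(-104260)*16794 = -4*(-437735610) = 1750942440)
M - S = 1750942440 - 1*(-486/9097) = 1750942440 + 486/9097 = 15928323377166/9097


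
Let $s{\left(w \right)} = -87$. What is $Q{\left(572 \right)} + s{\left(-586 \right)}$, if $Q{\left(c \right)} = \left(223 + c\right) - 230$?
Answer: $478$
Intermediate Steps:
$Q{\left(c \right)} = -7 + c$
$Q{\left(572 \right)} + s{\left(-586 \right)} = \left(-7 + 572\right) - 87 = 565 - 87 = 478$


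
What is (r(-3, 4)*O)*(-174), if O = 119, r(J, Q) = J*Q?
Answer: 248472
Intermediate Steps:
(r(-3, 4)*O)*(-174) = (-3*4*119)*(-174) = -12*119*(-174) = -1428*(-174) = 248472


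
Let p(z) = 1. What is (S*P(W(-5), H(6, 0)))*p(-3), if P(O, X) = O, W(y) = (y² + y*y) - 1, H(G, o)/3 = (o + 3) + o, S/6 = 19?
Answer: 5586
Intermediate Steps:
S = 114 (S = 6*19 = 114)
H(G, o) = 9 + 6*o (H(G, o) = 3*((o + 3) + o) = 3*((3 + o) + o) = 3*(3 + 2*o) = 9 + 6*o)
W(y) = -1 + 2*y² (W(y) = (y² + y²) - 1 = 2*y² - 1 = -1 + 2*y²)
(S*P(W(-5), H(6, 0)))*p(-3) = (114*(-1 + 2*(-5)²))*1 = (114*(-1 + 2*25))*1 = (114*(-1 + 50))*1 = (114*49)*1 = 5586*1 = 5586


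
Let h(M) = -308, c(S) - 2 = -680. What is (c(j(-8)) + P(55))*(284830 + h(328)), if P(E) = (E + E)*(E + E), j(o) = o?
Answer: 3249810284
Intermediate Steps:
c(S) = -678 (c(S) = 2 - 680 = -678)
P(E) = 4*E**2 (P(E) = (2*E)*(2*E) = 4*E**2)
(c(j(-8)) + P(55))*(284830 + h(328)) = (-678 + 4*55**2)*(284830 - 308) = (-678 + 4*3025)*284522 = (-678 + 12100)*284522 = 11422*284522 = 3249810284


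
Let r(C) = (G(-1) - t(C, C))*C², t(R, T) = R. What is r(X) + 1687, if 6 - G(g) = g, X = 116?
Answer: -1465017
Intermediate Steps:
G(g) = 6 - g
r(C) = C²*(7 - C) (r(C) = ((6 - 1*(-1)) - C)*C² = ((6 + 1) - C)*C² = (7 - C)*C² = C²*(7 - C))
r(X) + 1687 = 116²*(7 - 1*116) + 1687 = 13456*(7 - 116) + 1687 = 13456*(-109) + 1687 = -1466704 + 1687 = -1465017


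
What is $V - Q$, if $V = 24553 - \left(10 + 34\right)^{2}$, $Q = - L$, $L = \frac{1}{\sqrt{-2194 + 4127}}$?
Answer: $22617 + \frac{\sqrt{1933}}{1933} \approx 22617.0$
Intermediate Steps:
$L = \frac{\sqrt{1933}}{1933}$ ($L = \frac{1}{\sqrt{1933}} = \frac{\sqrt{1933}}{1933} \approx 0.022745$)
$Q = - \frac{\sqrt{1933}}{1933} \approx -0.022745$
$V = 22617$ ($V = 24553 - 44^{2} = 24553 - 1936 = 22617$)
$V - Q = 22617 - - \frac{\sqrt{1933}}{1933} = 22617 + \frac{\sqrt{1933}}{1933}$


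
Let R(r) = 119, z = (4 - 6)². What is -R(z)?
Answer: -119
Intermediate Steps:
z = 4 (z = (-2)² = 4)
-R(z) = -1*119 = -119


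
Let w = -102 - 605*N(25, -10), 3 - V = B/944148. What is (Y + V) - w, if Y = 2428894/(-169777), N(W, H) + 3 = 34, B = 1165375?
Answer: 3020665349540873/160294614996 ≈ 18844.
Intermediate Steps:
N(W, H) = 31 (N(W, H) = -3 + 34 = 31)
V = 1667069/944148 (V = 3 - 1165375/944148 = 1667069/944148 ≈ 1.7657)
Y = -2428894/169777 (Y = 2428894*(-1/169777) = -2428894/169777 ≈ -14.306)
w = -18857 (w = -102 - 605*31 = -102 - 18755 = -18857)
(Y + V) - w = (-2428894/169777 + 1667069/944148) - 1*(-18857) = -2010205438699/160294614996 + 18857 = 3020665349540873/160294614996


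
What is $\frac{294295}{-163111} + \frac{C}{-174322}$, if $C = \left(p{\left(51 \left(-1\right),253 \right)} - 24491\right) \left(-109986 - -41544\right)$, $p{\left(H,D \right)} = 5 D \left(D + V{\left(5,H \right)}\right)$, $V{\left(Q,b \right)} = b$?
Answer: $\frac{29990530550098}{330625997} \approx 90708.0$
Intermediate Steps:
$p{\left(H,D \right)} = 5 D \left(D + H\right)$
$C = -15812771238$ ($C = \left(5 \cdot 253 \left(253 + 51 \left(-1\right)\right) - 24491\right) \left(-109986 - -41544\right) = \left(5 \cdot 253 \left(253 - 51\right) - 24491\right) \left(-109986 + 41544\right) = \left(5 \cdot 253 \cdot 202 - 24491\right) \left(-68442\right) = \left(255530 - 24491\right) \left(-68442\right) = 231039 \left(-68442\right) = -15812771238$)
$\frac{294295}{-163111} + \frac{C}{-174322} = \frac{294295}{-163111} - \frac{15812771238}{-174322} = 294295 \left(- \frac{1}{163111}\right) - - \frac{183869433}{2027} = - \frac{294295}{163111} + \frac{183869433}{2027} = \frac{29990530550098}{330625997}$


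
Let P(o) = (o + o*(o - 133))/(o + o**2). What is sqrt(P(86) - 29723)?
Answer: I*sqrt(224977389)/87 ≈ 172.41*I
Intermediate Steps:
P(o) = (o + o*(-133 + o))/(o + o**2)
sqrt(P(86) - 29723) = sqrt((-132 + 86)/(1 + 86) - 29723) = sqrt(-46/87 - 29723) = sqrt(-2585947/87) = I*sqrt(224977389)/87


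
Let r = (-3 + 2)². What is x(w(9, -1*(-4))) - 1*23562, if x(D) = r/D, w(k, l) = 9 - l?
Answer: -117809/5 ≈ -23562.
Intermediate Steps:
r = 1 (r = (-1)² = 1)
x(D) = 1/D
x(w(9, -1*(-4))) - 1*23562 = 1/(9 - (-1)*(-4)) - 1*23562 = 1/(9 - 1*4) - 23562 = 1/(9 - 4) - 23562 = 1/5 - 23562 = ⅕ - 23562 = -117809/5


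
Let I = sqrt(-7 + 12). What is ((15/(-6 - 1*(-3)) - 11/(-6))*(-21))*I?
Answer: 133*sqrt(5)/2 ≈ 148.70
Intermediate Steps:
I = sqrt(5) ≈ 2.2361
((15/(-6 - 1*(-3)) - 11/(-6))*(-21))*I = ((15/(-6 - 1*(-3)) - 11/(-6))*(-21))*sqrt(5) = ((15/(-6 + 3) - 11*(-1/6))*(-21))*sqrt(5) = ((15/(-3) + 11/6)*(-21))*sqrt(5) = ((15*(-1/3) + 11/6)*(-21))*sqrt(5) = ((-5 + 11/6)*(-21))*sqrt(5) = (-19/6*(-21))*sqrt(5) = 133*sqrt(5)/2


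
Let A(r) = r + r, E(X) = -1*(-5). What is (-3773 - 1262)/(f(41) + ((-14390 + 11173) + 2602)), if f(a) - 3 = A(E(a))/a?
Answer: 206435/25082 ≈ 8.2304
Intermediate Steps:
E(X) = 5
A(r) = 2*r
f(a) = 3 + 10/a (f(a) = 3 + (2*5)/a = 3 + 10/a)
(-3773 - 1262)/(f(41) + ((-14390 + 11173) + 2602)) = (-3773 - 1262)/((3 + 10/41) + ((-14390 + 11173) + 2602)) = -5035/((3 + 10*(1/41)) + (-3217 + 2602)) = -5035/((3 + 10/41) - 615) = -5035/(133/41 - 615) = -5035/(-25082/41) = -5035*(-41/25082) = 206435/25082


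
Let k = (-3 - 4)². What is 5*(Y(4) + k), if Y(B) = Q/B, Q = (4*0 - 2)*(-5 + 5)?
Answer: 245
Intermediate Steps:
Q = 0 (Q = (0 - 2)*0 = -2*0 = 0)
k = 49 (k = (-7)² = 49)
Y(B) = 0 (Y(B) = 0/B = 0)
5*(Y(4) + k) = 5*(0 + 49) = 5*49 = 245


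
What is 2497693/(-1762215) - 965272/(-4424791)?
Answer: -1335821815669/1113919010295 ≈ -1.1992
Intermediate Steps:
2497693/(-1762215) - 965272/(-4424791) = 2497693*(-1/1762215) - 965272*(-1/4424791) = -2497693/1762215 + 137896/632113 = -1335821815669/1113919010295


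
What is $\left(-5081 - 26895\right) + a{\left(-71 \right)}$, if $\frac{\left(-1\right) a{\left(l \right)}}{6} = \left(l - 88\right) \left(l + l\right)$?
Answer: $-167444$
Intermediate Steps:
$a{\left(l \right)} = - 12 l \left(-88 + l\right)$ ($a{\left(l \right)} = - 6 \left(l - 88\right) \left(l + l\right) = - 6 \left(-88 + l\right) 2 l = - 6 \cdot 2 l \left(-88 + l\right) = - 12 l \left(-88 + l\right)$)
$\left(-5081 - 26895\right) + a{\left(-71 \right)} = \left(-5081 - 26895\right) + 12 \left(-71\right) \left(88 - -71\right) = \left(-5081 - 26895\right) + 12 \left(-71\right) \left(88 + 71\right) = \left(-5081 - 26895\right) + 12 \left(-71\right) 159 = -31976 - 135468 = -167444$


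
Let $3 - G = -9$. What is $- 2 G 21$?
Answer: $-504$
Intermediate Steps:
$G = 12$ ($G = 3 - -9 = 3 + 9 = 12$)
$- 2 G 21 = \left(-2\right) 12 \cdot 21 = \left(-24\right) 21 = -504$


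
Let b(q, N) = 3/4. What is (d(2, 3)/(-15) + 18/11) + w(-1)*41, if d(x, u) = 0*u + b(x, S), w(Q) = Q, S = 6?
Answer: -8671/220 ≈ -39.414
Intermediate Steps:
b(q, N) = 3/4 (b(q, N) = 3*(1/4) = 3/4)
d(x, u) = 3/4 (d(x, u) = 0*u + 3/4 = 0 + 3/4 = 3/4)
(d(2, 3)/(-15) + 18/11) + w(-1)*41 = ((3/4)/(-15) + 18/11) - 1*41 = ((3/4)*(-1/15) + 18*(1/11)) - 41 = (-1/20 + 18/11) - 41 = 349/220 - 41 = -8671/220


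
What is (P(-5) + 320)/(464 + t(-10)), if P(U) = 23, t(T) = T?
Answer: 343/454 ≈ 0.75551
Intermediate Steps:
(P(-5) + 320)/(464 + t(-10)) = (23 + 320)/(464 - 10) = 343/454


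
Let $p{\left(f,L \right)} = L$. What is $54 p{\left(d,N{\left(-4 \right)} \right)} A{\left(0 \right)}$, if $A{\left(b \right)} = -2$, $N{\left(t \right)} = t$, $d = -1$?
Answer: $432$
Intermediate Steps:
$54 p{\left(d,N{\left(-4 \right)} \right)} A{\left(0 \right)} = 54 \left(-4\right) \left(-2\right) = \left(-216\right) \left(-2\right) = 432$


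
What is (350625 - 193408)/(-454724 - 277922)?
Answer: -157217/732646 ≈ -0.21459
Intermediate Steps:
(350625 - 193408)/(-454724 - 277922) = 157217/(-732646) = 157217*(-1/732646) = -157217/732646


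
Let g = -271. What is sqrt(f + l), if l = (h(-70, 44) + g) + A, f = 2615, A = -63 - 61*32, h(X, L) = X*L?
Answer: I*sqrt(2751) ≈ 52.45*I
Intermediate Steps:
h(X, L) = L*X
A = -2015 (A = -63 - 1952 = -2015)
l = -5366 (l = (44*(-70) - 271) - 2015 = (-3080 - 271) - 2015 = -3351 - 2015 = -5366)
sqrt(f + l) = sqrt(2615 - 5366) = sqrt(-2751) = I*sqrt(2751)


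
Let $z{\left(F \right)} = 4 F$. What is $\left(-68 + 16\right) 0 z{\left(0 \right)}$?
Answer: $0$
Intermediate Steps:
$\left(-68 + 16\right) 0 z{\left(0 \right)} = \left(-68 + 16\right) 0 \cdot 4 \cdot 0 = - 52 \cdot 0 \cdot 0 = \left(-52\right) 0 = 0$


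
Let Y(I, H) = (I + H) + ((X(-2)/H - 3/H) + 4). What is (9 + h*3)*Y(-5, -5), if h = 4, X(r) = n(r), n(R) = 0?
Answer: -567/5 ≈ -113.40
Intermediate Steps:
X(r) = 0
Y(I, H) = 4 + H + I - 3/H (Y(I, H) = (I + H) + ((0/H - 3/H) + 4) = (H + I) + ((0 - 3/H) + 4) = (H + I) + (-3/H + 4) = (H + I) + (4 - 3/H) = 4 + H + I - 3/H)
(9 + h*3)*Y(-5, -5) = (9 + 4*3)*(4 - 5 - 5 - 3/(-5)) = (9 + 12)*(4 - 5 - 5 - 3*(-⅕)) = 21*(4 - 5 - 5 + ⅗) = 21*(-27/5) = -567/5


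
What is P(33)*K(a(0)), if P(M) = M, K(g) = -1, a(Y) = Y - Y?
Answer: -33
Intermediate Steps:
a(Y) = 0
P(33)*K(a(0)) = 33*(-1) = -33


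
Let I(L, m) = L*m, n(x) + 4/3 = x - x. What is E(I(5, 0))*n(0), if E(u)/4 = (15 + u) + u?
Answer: -80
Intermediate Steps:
n(x) = -4/3 (n(x) = -4/3 + (x - x) = -4/3 + 0 = -4/3)
E(u) = 60 + 8*u (E(u) = 4*((15 + u) + u) = 4*(15 + 2*u) = 60 + 8*u)
E(I(5, 0))*n(0) = (60 + 8*(5*0))*(-4/3) = (60 + 8*0)*(-4/3) = (60 + 0)*(-4/3) = 60*(-4/3) = -80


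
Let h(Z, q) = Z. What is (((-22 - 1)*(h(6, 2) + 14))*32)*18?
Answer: -264960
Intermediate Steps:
(((-22 - 1)*(h(6, 2) + 14))*32)*18 = (((-22 - 1)*(6 + 14))*32)*18 = (-23*20*32)*18 = -460*32*18 = -14720*18 = -264960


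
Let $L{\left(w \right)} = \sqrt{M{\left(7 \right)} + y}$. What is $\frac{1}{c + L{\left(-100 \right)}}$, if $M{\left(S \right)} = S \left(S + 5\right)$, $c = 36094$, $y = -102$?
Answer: $\frac{18047}{651388427} - \frac{3 i \sqrt{2}}{1302776854} \approx 2.7705 \cdot 10^{-5} - 3.2566 \cdot 10^{-9} i$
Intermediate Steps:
$M{\left(S \right)} = S \left(5 + S\right)$
$L{\left(w \right)} = 3 i \sqrt{2}$ ($L{\left(w \right)} = \sqrt{7 \left(5 + 7\right) - 102} = \sqrt{7 \cdot 12 - 102} = \sqrt{84 - 102} = \sqrt{-18} = 3 i \sqrt{2}$)
$\frac{1}{c + L{\left(-100 \right)}} = \frac{1}{36094 + 3 i \sqrt{2}}$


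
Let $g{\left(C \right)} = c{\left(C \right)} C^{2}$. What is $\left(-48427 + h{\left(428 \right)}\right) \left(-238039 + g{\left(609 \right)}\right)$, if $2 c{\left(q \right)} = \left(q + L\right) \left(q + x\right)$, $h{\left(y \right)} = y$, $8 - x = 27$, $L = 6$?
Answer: $-3229701387680614$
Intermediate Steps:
$x = -19$ ($x = 8 - 27 = -19$)
$c{\left(q \right)} = \frac{\left(-19 + q\right) \left(6 + q\right)}{2}$ ($c{\left(q \right)} = \frac{\left(q + 6\right) \left(q - 19\right)}{2} = \frac{\left(6 + q\right) \left(-19 + q\right)}{2} = \frac{\left(-19 + q\right) \left(6 + q\right)}{2}$)
$g{\left(C \right)} = C^{2} \left(-57 + \frac{C^{2}}{2} - \frac{13 C}{2}\right)$ ($g{\left(C \right)} = \left(-57 + \frac{C^{2}}{2} - \frac{13 C}{2}\right) C^{2} = C^{2} \left(-57 + \frac{C^{2}}{2} - \frac{13 C}{2}\right)$)
$\left(-48427 + h{\left(428 \right)}\right) \left(-238039 + g{\left(609 \right)}\right) = \left(-48427 + 428\right) \left(-238039 + \frac{609^{2} \left(-114 + 609^{2} - 7917\right)}{2}\right) = - 47999 \left(-238039 + \frac{1}{2} \cdot 370881 \left(-114 + 370881 - 7917\right)\right) = - 47999 \left(-238039 + \frac{1}{2} \cdot 370881 \cdot 362850\right) = - 47999 \left(-238039 + 67287085425\right) = \left(-47999\right) 67286847386 = -3229701387680614$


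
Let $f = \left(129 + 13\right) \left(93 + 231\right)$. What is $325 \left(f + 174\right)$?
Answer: $15009150$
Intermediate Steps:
$f = 46008$ ($f = 142 \cdot 324 = 46008$)
$325 \left(f + 174\right) = 325 \left(46008 + 174\right) = 325 \cdot 46182 = 15009150$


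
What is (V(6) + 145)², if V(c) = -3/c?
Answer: 83521/4 ≈ 20880.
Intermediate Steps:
(V(6) + 145)² = (-3/6 + 145)² = (-3*⅙ + 145)² = (-½ + 145)² = (289/2)² = 83521/4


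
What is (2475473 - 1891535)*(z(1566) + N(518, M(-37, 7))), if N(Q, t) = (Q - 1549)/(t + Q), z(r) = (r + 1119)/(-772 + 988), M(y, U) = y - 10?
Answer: 3755727011/628 ≈ 5.9805e+6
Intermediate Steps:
M(y, U) = -10 + y
z(r) = 373/72 + r/216 (z(r) = (1119 + r)/216 = (1119 + r)*(1/216) = 373/72 + r/216)
N(Q, t) = (-1549 + Q)/(Q + t)
(2475473 - 1891535)*(z(1566) + N(518, M(-37, 7))) = (2475473 - 1891535)*((373/72 + (1/216)*1566) + (-1549 + 518)/(518 + (-10 - 37))) = 583938*((373/72 + 29/4) - 1031/(518 - 47)) = 583938*(895/72 - 1031/471) = 583938*(115771/11304) = 3755727011/628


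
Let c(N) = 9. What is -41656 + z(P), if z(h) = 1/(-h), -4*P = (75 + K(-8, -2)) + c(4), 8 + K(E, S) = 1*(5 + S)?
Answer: -3290820/79 ≈ -41656.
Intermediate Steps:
K(E, S) = -3 + S (K(E, S) = -8 + 1*(5 + S) = -8 + (5 + S) = -3 + S)
P = -79/4 (P = -((75 + (-3 - 2)) + 9)/4 = -((75 - 5) + 9)/4 = -(70 + 9)/4 = -1/4*79 = -79/4 ≈ -19.750)
z(h) = -1/h
-41656 + z(P) = -41656 - 1/(-79/4) = -41656 - 1*(-4/79) = -41656 + 4/79 = -3290820/79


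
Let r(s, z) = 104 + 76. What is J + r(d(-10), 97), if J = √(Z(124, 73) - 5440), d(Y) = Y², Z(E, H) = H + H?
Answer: 180 + I*√5294 ≈ 180.0 + 72.76*I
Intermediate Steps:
Z(E, H) = 2*H
r(s, z) = 180
J = I*√5294 (J = √(2*73 - 5440) = √(146 - 5440) = √(-5294) = I*√5294 ≈ 72.76*I)
J + r(d(-10), 97) = I*√5294 + 180 = 180 + I*√5294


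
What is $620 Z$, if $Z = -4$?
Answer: $-2480$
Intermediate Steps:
$620 Z = 620 \left(-4\right) = -2480$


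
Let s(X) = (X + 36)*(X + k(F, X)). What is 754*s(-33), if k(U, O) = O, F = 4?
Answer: -149292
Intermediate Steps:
s(X) = 2*X*(36 + X) (s(X) = (X + 36)*(X + X) = (36 + X)*(2*X) = 2*X*(36 + X))
754*s(-33) = 754*(2*(-33)*(36 - 33)) = 754*(2*(-33)*3) = 754*(-198) = -149292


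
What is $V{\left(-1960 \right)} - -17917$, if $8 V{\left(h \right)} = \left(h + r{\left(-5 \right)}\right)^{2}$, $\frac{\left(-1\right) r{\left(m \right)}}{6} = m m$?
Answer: $\frac{1148859}{2} \approx 5.7443 \cdot 10^{5}$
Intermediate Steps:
$r{\left(m \right)} = - 6 m^{2}$ ($r{\left(m \right)} = - 6 m m = - 6 m^{2}$)
$V{\left(h \right)} = \frac{\left(-150 + h\right)^{2}}{8}$ ($V{\left(h \right)} = \frac{\left(h - 6 \left(-5\right)^{2}\right)^{2}}{8} = \frac{\left(h - 150\right)^{2}}{8} = \frac{\left(-150 + h\right)^{2}}{8}$)
$V{\left(-1960 \right)} - -17917 = \frac{\left(-150 - 1960\right)^{2}}{8} - -17917 = \frac{\left(-2110\right)^{2}}{8} + 17917 = \frac{1}{8} \cdot 4452100 + 17917 = \frac{1113025}{2} + 17917 = \frac{1148859}{2}$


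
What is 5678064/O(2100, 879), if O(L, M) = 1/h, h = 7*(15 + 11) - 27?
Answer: 880099920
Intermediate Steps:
h = 155 (h = 7*26 - 27 = 182 - 27 = 155)
O(L, M) = 1/155
5678064/O(2100, 879) = 5678064/(1/155) = 5678064*155 = 880099920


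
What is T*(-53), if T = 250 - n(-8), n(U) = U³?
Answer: -40386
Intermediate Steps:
T = 762 (T = 250 - 1*(-8)³ = 250 - 1*(-512) = 250 + 512 = 762)
T*(-53) = 762*(-53) = -40386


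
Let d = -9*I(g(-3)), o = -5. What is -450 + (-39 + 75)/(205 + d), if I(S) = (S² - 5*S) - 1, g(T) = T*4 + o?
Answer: -354609/788 ≈ -450.01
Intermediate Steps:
g(T) = -5 + 4*T (g(T) = T*4 - 5 = 4*T - 5 = -5 + 4*T)
I(S) = -1 + S² - 5*S
d = -3357 (d = -9*(-1 + (-5 + 4*(-3))² - 5*(-5 + 4*(-3))) = -9*(-1 + (-5 - 12)² - 5*(-5 - 12)) = -9*(-1 + (-17)² - 5*(-17)) = -9*(-1 + 289 + 85) = -9*373 = -3357)
-450 + (-39 + 75)/(205 + d) = -450 + (-39 + 75)/(205 - 3357) = -450 + 36/(-3152) = -450 + 36*(-1/3152) = -450 - 9/788 = -354609/788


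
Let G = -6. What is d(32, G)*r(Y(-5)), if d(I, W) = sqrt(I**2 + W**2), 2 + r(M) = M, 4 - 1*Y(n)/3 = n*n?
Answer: -130*sqrt(265) ≈ -2116.2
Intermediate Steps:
Y(n) = 12 - 3*n**2 (Y(n) = 12 - 3*n*n = 12 - 3*n**2)
r(M) = -2 + M
d(32, G)*r(Y(-5)) = sqrt(32**2 + (-6)**2)*(-2 + (12 - 3*(-5)**2)) = sqrt(1024 + 36)*(-2 + (12 - 3*25)) = sqrt(1060)*(-2 + (12 - 75)) = (2*sqrt(265))*(-2 - 63) = (2*sqrt(265))*(-65) = -130*sqrt(265)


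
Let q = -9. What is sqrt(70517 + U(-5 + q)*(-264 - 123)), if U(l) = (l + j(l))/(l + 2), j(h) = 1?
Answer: sqrt(280391)/2 ≈ 264.76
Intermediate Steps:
U(l) = (1 + l)/(2 + l) (U(l) = (l + 1)/(l + 2) = (1 + l)/(2 + l))
sqrt(70517 + U(-5 + q)*(-264 - 123)) = sqrt(70517 + ((1 + (-5 - 9))/(2 + (-5 - 9)))*(-264 - 123)) = sqrt(70517 + ((1 - 14)/(2 - 14))*(-387)) = sqrt(70517 + (-13/(-12))*(-387)) = sqrt(70517 - 1/12*(-13)*(-387)) = sqrt(70517 + (13/12)*(-387)) = sqrt(70517 - 1677/4) = sqrt(280391/4) = sqrt(280391)/2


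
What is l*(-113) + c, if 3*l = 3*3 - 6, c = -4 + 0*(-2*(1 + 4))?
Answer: -117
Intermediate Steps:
c = -4 (c = -4 + 0*(-2*5) = -4 + 0*(-10) = -4 + 0 = -4)
l = 1 (l = (3*3 - 6)/3 = (9 - 6)/3 = (1/3)*3 = 1)
l*(-113) + c = 1*(-113) - 4 = -113 - 4 = -117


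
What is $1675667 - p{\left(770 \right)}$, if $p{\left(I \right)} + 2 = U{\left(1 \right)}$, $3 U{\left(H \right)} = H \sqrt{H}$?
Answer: $\frac{5027006}{3} \approx 1.6757 \cdot 10^{6}$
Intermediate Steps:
$U{\left(H \right)} = \frac{H^{\frac{3}{2}}}{3}$ ($U{\left(H \right)} = \frac{H \sqrt{H}}{3} = \frac{H^{\frac{3}{2}}}{3}$)
$p{\left(I \right)} = - \frac{5}{3}$ ($p{\left(I \right)} = -2 + \frac{1^{\frac{3}{2}}}{3} = -2 + \frac{1}{3} \cdot 1 = -2 + \frac{1}{3} = - \frac{5}{3}$)
$1675667 - p{\left(770 \right)} = 1675667 - - \frac{5}{3} = 1675667 + \frac{5}{3} = \frac{5027006}{3}$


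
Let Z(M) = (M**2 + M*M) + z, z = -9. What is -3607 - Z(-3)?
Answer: -3616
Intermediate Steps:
Z(M) = -9 + 2*M**2 (Z(M) = (M**2 + M*M) - 9 = (M**2 + M**2) - 9 = 2*M**2 - 9 = -9 + 2*M**2)
-3607 - Z(-3) = -3607 - (-9 + 2*(-3)**2) = -3607 - (-9 + 2*9) = -3607 - (-9 + 18) = -3607 - 1*9 = -3607 - 9 = -3616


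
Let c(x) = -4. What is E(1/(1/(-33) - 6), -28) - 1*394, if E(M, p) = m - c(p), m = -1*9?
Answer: -399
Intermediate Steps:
m = -9
E(M, p) = -5 (E(M, p) = -9 - 1*(-4) = -9 + 4 = -5)
E(1/(1/(-33) - 6), -28) - 1*394 = -5 - 1*394 = -5 - 394 = -399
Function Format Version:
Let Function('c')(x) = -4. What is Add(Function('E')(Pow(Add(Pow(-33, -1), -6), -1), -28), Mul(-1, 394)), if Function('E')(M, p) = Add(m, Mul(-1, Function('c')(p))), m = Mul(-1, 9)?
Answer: -399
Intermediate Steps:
m = -9
Function('E')(M, p) = -5 (Function('E')(M, p) = Add(-9, Mul(-1, -4)) = Add(-9, 4) = -5)
Add(Function('E')(Pow(Add(Pow(-33, -1), -6), -1), -28), Mul(-1, 394)) = Add(-5, Mul(-1, 394)) = Add(-5, -394) = -399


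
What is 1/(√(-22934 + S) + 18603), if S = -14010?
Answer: 18603/346108553 - 4*I*√2309/346108553 ≈ 5.3749e-5 - 5.5534e-7*I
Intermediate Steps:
1/(√(-22934 + S) + 18603) = 1/(√(-22934 - 14010) + 18603) = 1/(√(-36944) + 18603) = 1/(4*I*√2309 + 18603) = 1/(18603 + 4*I*√2309)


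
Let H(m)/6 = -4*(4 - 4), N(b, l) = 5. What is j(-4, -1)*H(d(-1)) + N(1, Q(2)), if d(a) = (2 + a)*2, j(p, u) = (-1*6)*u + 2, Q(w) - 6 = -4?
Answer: 5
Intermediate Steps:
Q(w) = 2 (Q(w) = 6 - 4 = 2)
j(p, u) = 2 - 6*u (j(p, u) = -6*u + 2 = 2 - 6*u)
d(a) = 4 + 2*a
H(m) = 0 (H(m) = 6*(-4*(4 - 4)) = 6*(-4*0) = 6*0 = 0)
j(-4, -1)*H(d(-1)) + N(1, Q(2)) = (2 - 6*(-1))*0 + 5 = (2 + 6)*0 + 5 = 8*0 + 5 = 0 + 5 = 5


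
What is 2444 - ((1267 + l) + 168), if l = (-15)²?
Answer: 784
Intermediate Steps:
l = 225
2444 - ((1267 + l) + 168) = 2444 - ((1267 + 225) + 168) = 2444 - (1492 + 168) = 2444 - 1*1660 = 2444 - 1660 = 784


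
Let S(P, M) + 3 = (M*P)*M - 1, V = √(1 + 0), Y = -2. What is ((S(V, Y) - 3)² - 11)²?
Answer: 4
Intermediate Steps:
V = 1 (V = √1 = 1)
S(P, M) = -4 + P*M² (S(P, M) = -3 + ((M*P)*M - 1) = -3 + (P*M² - 1) = -3 + (-1 + P*M²) = -4 + P*M²)
((S(V, Y) - 3)² - 11)² = (((-4 + 1*(-2)²) - 3)² - 11)² = (((-4 + 1*4) - 3)² - 11)² = (((-4 + 4) - 3)² - 11)² = ((0 - 3)² - 11)² = ((-3)² - 11)² = (9 - 11)² = (-2)² = 4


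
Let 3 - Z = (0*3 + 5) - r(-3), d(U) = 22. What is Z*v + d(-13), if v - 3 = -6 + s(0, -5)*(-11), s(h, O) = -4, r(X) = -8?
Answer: -388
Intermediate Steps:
v = 41 (v = 3 + (-6 - 4*(-11)) = 3 + (-6 + 44) = 3 + 38 = 41)
Z = -10 (Z = 3 - ((0*3 + 5) - 1*(-8)) = 3 - ((0 + 5) + 8) = 3 - (5 + 8) = 3 - 1*13 = 3 - 13 = -10)
Z*v + d(-13) = -10*41 + 22 = -410 + 22 = -388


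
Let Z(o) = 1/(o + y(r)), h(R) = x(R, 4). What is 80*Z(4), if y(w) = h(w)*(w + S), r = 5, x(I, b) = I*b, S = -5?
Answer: 20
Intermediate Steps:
h(R) = 4*R (h(R) = R*4 = 4*R)
y(w) = 4*w*(-5 + w) (y(w) = (4*w)*(w - 5) = (4*w)*(-5 + w) = 4*w*(-5 + w))
Z(o) = 1/o (Z(o) = 1/(o + 4*5*(-5 + 5)) = 1/(o + 4*5*0) = 1/(o + 0) = 1/o)
80*Z(4) = 80/4 = 80*(¼) = 20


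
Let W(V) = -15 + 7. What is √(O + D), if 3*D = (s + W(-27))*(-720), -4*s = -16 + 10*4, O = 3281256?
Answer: 2*√821154 ≈ 1812.4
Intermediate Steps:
W(V) = -8
s = -6 (s = -(-16 + 10*4)/4 = -(-16 + 40)/4 = -¼*24 = -6)
D = 3360 (D = ((-6 - 8)*(-720))/3 = (-14*(-720))/3 = (⅓)*10080 = 3360)
√(O + D) = √(3281256 + 3360) = √3284616 = 2*√821154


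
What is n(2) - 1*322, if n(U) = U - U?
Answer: -322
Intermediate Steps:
n(U) = 0
n(2) - 1*322 = 0 - 1*322 = 0 - 322 = -322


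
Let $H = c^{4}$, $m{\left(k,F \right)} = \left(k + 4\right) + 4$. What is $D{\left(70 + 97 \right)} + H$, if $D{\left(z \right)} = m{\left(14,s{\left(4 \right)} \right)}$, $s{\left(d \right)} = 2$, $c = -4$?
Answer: $278$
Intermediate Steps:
$m{\left(k,F \right)} = 8 + k$ ($m{\left(k,F \right)} = \left(4 + k\right) + 4 = 8 + k$)
$D{\left(z \right)} = 22$ ($D{\left(z \right)} = 8 + 14 = 22$)
$H = 256$ ($H = \left(-4\right)^{4} = 256$)
$D{\left(70 + 97 \right)} + H = 22 + 256 = 278$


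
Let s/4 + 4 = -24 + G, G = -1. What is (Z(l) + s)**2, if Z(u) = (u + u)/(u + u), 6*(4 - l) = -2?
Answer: 13225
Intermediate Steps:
l = 13/3 (l = 4 - 1/6*(-2) = 4 + 1/3 = 13/3 ≈ 4.3333)
s = -116 (s = -16 + 4*(-24 - 1) = -16 + 4*(-25) = -16 - 100 = -116)
Z(u) = 1 (Z(u) = (2*u)/((2*u)) = (2*u)*(1/(2*u)) = 1)
(Z(l) + s)**2 = (1 - 116)**2 = (-115)**2 = 13225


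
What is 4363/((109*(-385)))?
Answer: -4363/41965 ≈ -0.10397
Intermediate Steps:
4363/((109*(-385))) = 4363/(-41965) = 4363*(-1/41965) = -4363/41965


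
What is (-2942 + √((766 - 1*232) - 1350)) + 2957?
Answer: 15 + 4*I*√51 ≈ 15.0 + 28.566*I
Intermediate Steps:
(-2942 + √((766 - 1*232) - 1350)) + 2957 = (-2942 + √((766 - 232) - 1350)) + 2957 = (-2942 + √(534 - 1350)) + 2957 = (-2942 + √(-816)) + 2957 = (-2942 + 4*I*√51) + 2957 = 15 + 4*I*√51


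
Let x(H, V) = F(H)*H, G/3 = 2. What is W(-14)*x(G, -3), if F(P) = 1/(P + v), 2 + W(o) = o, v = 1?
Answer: -96/7 ≈ -13.714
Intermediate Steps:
W(o) = -2 + o
G = 6 (G = 3*2 = 6)
F(P) = 1/(1 + P) (F(P) = 1/(P + 1) = 1/(1 + P))
x(H, V) = H/(1 + H)
W(-14)*x(G, -3) = (-2 - 14)*(6/(1 + 6)) = -96/7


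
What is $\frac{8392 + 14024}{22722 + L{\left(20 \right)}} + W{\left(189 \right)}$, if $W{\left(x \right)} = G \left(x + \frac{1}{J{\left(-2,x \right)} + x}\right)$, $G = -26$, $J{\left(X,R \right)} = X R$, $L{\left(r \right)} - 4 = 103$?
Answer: $- \frac{21197512256}{4314681} \approx -4912.9$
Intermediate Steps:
$L{\left(r \right)} = 107$ ($L{\left(r \right)} = 4 + 103 = 107$)
$J{\left(X,R \right)} = R X$
$W{\left(x \right)} = - 26 x + \frac{26}{x}$ ($W{\left(x \right)} = - 26 \left(x + \frac{1}{x \left(-2\right) + x}\right) = - 26 \left(x + \frac{1}{- 2 x + x}\right) = - 26 \left(x + \frac{1}{\left(-1\right) x}\right) = - 26 \left(x - \frac{1}{x}\right) = - 26 x + \frac{26}{x}$)
$\frac{8392 + 14024}{22722 + L{\left(20 \right)}} + W{\left(189 \right)} = \frac{8392 + 14024}{22722 + 107} + \left(\left(-26\right) 189 + \frac{26}{189}\right) = \frac{22416}{22829} + \left(-4914 + 26 \cdot \frac{1}{189}\right) = 22416 \cdot \frac{1}{22829} + \left(-4914 + \frac{26}{189}\right) = \frac{22416}{22829} - \frac{928720}{189} = - \frac{21197512256}{4314681}$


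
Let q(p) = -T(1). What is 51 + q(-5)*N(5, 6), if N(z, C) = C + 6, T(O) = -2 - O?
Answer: 87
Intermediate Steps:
N(z, C) = 6 + C
q(p) = 3 (q(p) = -(-2 - 1*1) = -(-2 - 1) = -1*(-3) = 3)
51 + q(-5)*N(5, 6) = 51 + 3*(6 + 6) = 51 + 3*12 = 51 + 36 = 87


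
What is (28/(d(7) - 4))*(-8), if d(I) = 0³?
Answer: 56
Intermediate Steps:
d(I) = 0
(28/(d(7) - 4))*(-8) = (28/(0 - 4))*(-8) = (28/(-4))*(-8) = (28*(-¼))*(-8) = -7*(-8) = 56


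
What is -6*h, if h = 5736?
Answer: -34416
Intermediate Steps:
-6*h = -6*5736 = -34416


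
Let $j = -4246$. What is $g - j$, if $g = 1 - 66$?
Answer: $4181$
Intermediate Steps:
$g = -65$ ($g = 1 - 66 = -65$)
$g - j = -65 - -4246 = -65 + 4246 = 4181$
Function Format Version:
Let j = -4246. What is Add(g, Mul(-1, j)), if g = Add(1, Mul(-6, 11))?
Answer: 4181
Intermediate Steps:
g = -65 (g = Add(1, -66) = -65)
Add(g, Mul(-1, j)) = Add(-65, Mul(-1, -4246)) = Add(-65, 4246) = 4181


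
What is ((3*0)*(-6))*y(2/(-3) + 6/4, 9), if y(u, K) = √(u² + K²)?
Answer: 0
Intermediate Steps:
y(u, K) = √(K² + u²)
((3*0)*(-6))*y(2/(-3) + 6/4, 9) = ((3*0)*(-6))*√(9² + (2/(-3) + 6/4)²) = (0*(-6))*√(81 + (2*(-⅓) + 6*(¼))²) = 0*√(81 + (-⅔ + 3/2)²) = 0*√(81 + (⅚)²) = 0*√(81 + 25/36) = 0*√(2941/36) = 0*(√2941/6) = 0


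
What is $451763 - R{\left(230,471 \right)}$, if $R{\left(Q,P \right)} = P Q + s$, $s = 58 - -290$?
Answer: $343085$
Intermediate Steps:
$s = 348$ ($s = 58 + 290 = 348$)
$R{\left(Q,P \right)} = 348 + P Q$ ($R{\left(Q,P \right)} = P Q + 348 = 348 + P Q$)
$451763 - R{\left(230,471 \right)} = 451763 - \left(348 + 471 \cdot 230\right) = 451763 - \left(348 + 108330\right) = 451763 - 108678 = 343085$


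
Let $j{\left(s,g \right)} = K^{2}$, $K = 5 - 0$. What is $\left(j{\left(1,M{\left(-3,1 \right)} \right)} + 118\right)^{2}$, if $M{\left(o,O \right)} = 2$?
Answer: $20449$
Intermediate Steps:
$K = 5$ ($K = 5 + 0 = 5$)
$j{\left(s,g \right)} = 25$ ($j{\left(s,g \right)} = 5^{2} = 25$)
$\left(j{\left(1,M{\left(-3,1 \right)} \right)} + 118\right)^{2} = \left(25 + 118\right)^{2} = 143^{2} = 20449$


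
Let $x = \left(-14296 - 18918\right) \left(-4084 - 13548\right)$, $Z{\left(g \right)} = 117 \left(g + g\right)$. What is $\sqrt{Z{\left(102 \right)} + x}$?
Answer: $2 \sqrt{146413279} \approx 24200.0$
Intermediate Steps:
$Z{\left(g \right)} = 234 g$ ($Z{\left(g \right)} = 117 \cdot 2 g = 234 g$)
$x = 585629248$ ($x = \left(-33214\right) \left(-17632\right) = 585629248$)
$\sqrt{Z{\left(102 \right)} + x} = \sqrt{234 \cdot 102 + 585629248} = \sqrt{23868 + 585629248} = \sqrt{585653116} = 2 \sqrt{146413279}$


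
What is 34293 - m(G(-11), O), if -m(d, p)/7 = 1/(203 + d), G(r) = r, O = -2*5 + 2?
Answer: 6584263/192 ≈ 34293.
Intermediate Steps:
O = -8 (O = -10 + 2 = -8)
m(d, p) = -7/(203 + d)
34293 - m(G(-11), O) = 34293 - (-7)/(203 - 11) = 34293 - (-7)/192 = 34293 - 1*(-7/192) = 34293 + 7/192 = 6584263/192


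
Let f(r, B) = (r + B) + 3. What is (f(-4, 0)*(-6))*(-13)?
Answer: -78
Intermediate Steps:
f(r, B) = 3 + B + r (f(r, B) = (B + r) + 3 = 3 + B + r)
(f(-4, 0)*(-6))*(-13) = ((3 + 0 - 4)*(-6))*(-13) = -1*(-6)*(-13) = 6*(-13) = -78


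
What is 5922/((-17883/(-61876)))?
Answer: 40714408/1987 ≈ 20490.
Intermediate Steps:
5922/((-17883/(-61876))) = 5922/((-17883*(-1/61876))) = 5922/(17883/61876) = 5922*(61876/17883) = 40714408/1987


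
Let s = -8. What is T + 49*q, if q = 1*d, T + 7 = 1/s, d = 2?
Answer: 727/8 ≈ 90.875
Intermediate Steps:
T = -57/8 (T = -7 + 1/(-8) = -7 - ⅛ = -57/8 ≈ -7.1250)
q = 2 (q = 1*2 = 2)
T + 49*q = -57/8 + 49*2 = -57/8 + 98 = 727/8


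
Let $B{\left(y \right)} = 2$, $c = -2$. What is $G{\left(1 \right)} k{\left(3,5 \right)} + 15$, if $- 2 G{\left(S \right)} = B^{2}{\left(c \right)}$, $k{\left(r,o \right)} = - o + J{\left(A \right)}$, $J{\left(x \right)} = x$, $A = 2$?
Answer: $21$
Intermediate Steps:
$k{\left(r,o \right)} = 2 - o$ ($k{\left(r,o \right)} = - o + 2 = 2 - o$)
$G{\left(S \right)} = -2$ ($G{\left(S \right)} = - \frac{2^{2}}{2} = \left(- \frac{1}{2}\right) 4 = -2$)
$G{\left(1 \right)} k{\left(3,5 \right)} + 15 = - 2 \left(2 - 5\right) + 15 = \left(-2\right) \left(-3\right) + 15 = 6 + 15 = 21$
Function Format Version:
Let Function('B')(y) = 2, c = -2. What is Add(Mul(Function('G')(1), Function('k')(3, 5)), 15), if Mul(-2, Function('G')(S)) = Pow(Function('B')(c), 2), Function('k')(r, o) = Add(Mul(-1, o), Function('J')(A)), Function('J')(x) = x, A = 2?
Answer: 21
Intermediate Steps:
Function('k')(r, o) = Add(2, Mul(-1, o)) (Function('k')(r, o) = Add(Mul(-1, o), 2) = Add(2, Mul(-1, o)))
Function('G')(S) = -2 (Function('G')(S) = Mul(Rational(-1, 2), Pow(2, 2)) = Mul(Rational(-1, 2), 4) = -2)
Add(Mul(Function('G')(1), Function('k')(3, 5)), 15) = Add(Mul(-2, Add(2, Mul(-1, 5))), 15) = Add(Mul(-2, Add(2, -5)), 15) = Add(Mul(-2, -3), 15) = Add(6, 15) = 21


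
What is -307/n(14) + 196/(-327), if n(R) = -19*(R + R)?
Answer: -3883/173964 ≈ -0.022321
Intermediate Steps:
n(R) = -38*R
-307/n(14) + 196/(-327) = -307/((-38*14)) + 196/(-327) = -307/(-532) + 196*(-1/327) = -307*(-1/532) - 196/327 = 307/532 - 196/327 = -3883/173964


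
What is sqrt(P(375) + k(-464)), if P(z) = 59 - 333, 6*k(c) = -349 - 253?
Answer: I*sqrt(3369)/3 ≈ 19.348*I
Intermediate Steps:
k(c) = -301/3 (k(c) = (-349 - 253)/6 = (1/6)*(-602) = -301/3)
P(z) = -274
sqrt(P(375) + k(-464)) = sqrt(-274 - 301/3) = sqrt(-1123/3) = I*sqrt(3369)/3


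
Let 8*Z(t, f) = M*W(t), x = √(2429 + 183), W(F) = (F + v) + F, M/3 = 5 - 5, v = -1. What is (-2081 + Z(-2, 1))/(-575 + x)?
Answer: 1196575/328013 + 4162*√653/328013 ≈ 3.9722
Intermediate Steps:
M = 0 (M = 3*(5 - 5) = 3*0 = 0)
W(F) = -1 + 2*F (W(F) = (F - 1) + F = (-1 + F) + F = -1 + 2*F)
x = 2*√653 (x = √2612 = 2*√653 ≈ 51.108)
Z(t, f) = 0 (Z(t, f) = (0*(-1 + 2*t))/8 = (⅛)*0 = 0)
(-2081 + Z(-2, 1))/(-575 + x) = (-2081 + 0)/(-575 + 2*√653) = -2081/(-575 + 2*√653)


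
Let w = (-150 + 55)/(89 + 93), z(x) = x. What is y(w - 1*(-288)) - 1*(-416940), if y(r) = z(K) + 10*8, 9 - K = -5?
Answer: 417034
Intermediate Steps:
K = 14 (K = 9 - 1*(-5) = 9 + 5 = 14)
w = -95/182 ≈ -0.52198
y(r) = 94 (y(r) = 14 + 10*8 = 14 + 80 = 94)
y(w - 1*(-288)) - 1*(-416940) = 94 - 1*(-416940) = 94 + 416940 = 417034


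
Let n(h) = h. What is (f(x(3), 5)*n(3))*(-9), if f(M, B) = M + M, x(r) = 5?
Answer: -270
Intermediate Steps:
f(M, B) = 2*M
(f(x(3), 5)*n(3))*(-9) = ((2*5)*3)*(-9) = (10*3)*(-9) = 30*(-9) = -270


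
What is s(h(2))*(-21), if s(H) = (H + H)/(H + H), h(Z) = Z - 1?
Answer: -21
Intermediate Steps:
h(Z) = -1 + Z
s(H) = 1 (s(H) = (2*H)/((2*H)) = (2*H)*(1/(2*H)) = 1)
s(h(2))*(-21) = 1*(-21) = -21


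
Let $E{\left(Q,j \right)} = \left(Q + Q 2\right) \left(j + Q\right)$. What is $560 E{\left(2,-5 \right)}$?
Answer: $-10080$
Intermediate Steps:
$E{\left(Q,j \right)} = 3 Q \left(Q + j\right)$ ($E{\left(Q,j \right)} = \left(Q + 2 Q\right) \left(Q + j\right) = 3 Q \left(Q + j\right)$)
$560 E{\left(2,-5 \right)} = 560 \cdot 3 \cdot 2 \left(2 - 5\right) = 560 \cdot 3 \cdot 2 \left(-3\right) = 560 \left(-18\right) = -10080$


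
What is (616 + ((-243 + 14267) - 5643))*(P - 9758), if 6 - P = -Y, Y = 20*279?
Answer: -37535484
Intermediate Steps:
Y = 5580
P = 5586 (P = 6 - (-1)*5580 = 6 - 1*(-5580) = 6 + 5580 = 5586)
(616 + ((-243 + 14267) - 5643))*(P - 9758) = (616 + ((-243 + 14267) - 5643))*(5586 - 9758) = (616 + (14024 - 5643))*(-4172) = (616 + 8381)*(-4172) = 8997*(-4172) = -37535484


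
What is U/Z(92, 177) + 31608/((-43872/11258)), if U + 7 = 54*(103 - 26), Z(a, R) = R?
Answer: -1308376547/161778 ≈ -8087.5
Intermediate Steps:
U = 4151 (U = -7 + 54*(103 - 26) = -7 + 54*77 = -7 + 4158 = 4151)
U/Z(92, 177) + 31608/((-43872/11258)) = 4151/177 + 31608/((-43872/11258)) = 4151*(1/177) + 31608/((-43872*1/11258)) = 4151/177 + 31608/(-21936/5629) = 4151/177 + 31608*(-5629/21936) = 4151/177 - 7413393/914 = -1308376547/161778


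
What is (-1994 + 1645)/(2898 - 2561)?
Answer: -349/337 ≈ -1.0356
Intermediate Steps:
(-1994 + 1645)/(2898 - 2561) = -349/337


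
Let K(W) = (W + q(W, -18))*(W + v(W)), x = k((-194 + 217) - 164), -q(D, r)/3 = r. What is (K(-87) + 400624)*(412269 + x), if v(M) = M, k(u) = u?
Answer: 167474806848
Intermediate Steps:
q(D, r) = -3*r
x = -141 (x = (-194 + 217) - 164 = 23 - 164 = -141)
K(W) = 2*W*(54 + W) (K(W) = (W - 3*(-18))*(W + W) = (W + 54)*(2*W) = (54 + W)*(2*W) = 2*W*(54 + W))
(K(-87) + 400624)*(412269 + x) = (2*(-87)*(54 - 87) + 400624)*(412269 - 141) = (2*(-87)*(-33) + 400624)*412128 = (5742 + 400624)*412128 = 406366*412128 = 167474806848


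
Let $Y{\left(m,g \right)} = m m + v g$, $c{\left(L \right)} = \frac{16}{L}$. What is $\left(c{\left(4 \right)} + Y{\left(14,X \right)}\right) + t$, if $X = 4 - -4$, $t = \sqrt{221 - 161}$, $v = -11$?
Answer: $112 + 2 \sqrt{15} \approx 119.75$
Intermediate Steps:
$t = 2 \sqrt{15}$ ($t = \sqrt{60} = 2 \sqrt{15} \approx 7.746$)
$X = 8$ ($X = 4 + 4 = 8$)
$Y{\left(m,g \right)} = m^{2} - 11 g$ ($Y{\left(m,g \right)} = m m - 11 g = m^{2} - 11 g$)
$\left(c{\left(4 \right)} + Y{\left(14,X \right)}\right) + t = \left(\frac{16}{4} + \left(14^{2} - 88\right)\right) + 2 \sqrt{15} = \left(16 \cdot \frac{1}{4} + \left(196 - 88\right)\right) + 2 \sqrt{15} = \left(4 + 108\right) + 2 \sqrt{15} = 112 + 2 \sqrt{15}$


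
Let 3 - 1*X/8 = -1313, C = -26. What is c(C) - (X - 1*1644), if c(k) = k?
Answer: -8910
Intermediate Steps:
X = 10528 (X = 24 - 8*(-1313) = 24 + 10504 = 10528)
c(C) - (X - 1*1644) = -26 - (10528 - 1*1644) = -26 - (10528 - 1644) = -26 - 1*8884 = -26 - 8884 = -8910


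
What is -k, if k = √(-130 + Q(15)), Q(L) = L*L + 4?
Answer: -3*√11 ≈ -9.9499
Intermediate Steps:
Q(L) = 4 + L² (Q(L) = L² + 4 = 4 + L²)
k = 3*√11 (k = √(-130 + (4 + 15²)) = √(-130 + (4 + 225)) = √(-130 + 229) = √99 = 3*√11 ≈ 9.9499)
-k = -3*√11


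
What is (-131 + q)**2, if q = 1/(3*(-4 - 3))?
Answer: 7573504/441 ≈ 17173.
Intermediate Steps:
q = -1/21 (q = 1/(3*(-7)) = 1/(-21) = -1/21 ≈ -0.047619)
(-131 + q)**2 = (-131 - 1/21)**2 = (-2752/21)**2 = 7573504/441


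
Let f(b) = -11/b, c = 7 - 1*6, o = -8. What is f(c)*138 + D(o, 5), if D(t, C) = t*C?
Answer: -1558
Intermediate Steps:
c = 1 (c = 7 - 6 = 1)
D(t, C) = C*t
f(c)*138 + D(o, 5) = -11/1*138 + 5*(-8) = -11*1*138 - 40 = -11*138 - 40 = -1518 - 40 = -1558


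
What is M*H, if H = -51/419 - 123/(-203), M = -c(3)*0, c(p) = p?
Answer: 0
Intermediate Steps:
M = 0 (M = -1*3*0 = -3*0 = 0)
H = 41184/85057 (H = -51*1/419 - 123*(-1/203) = -51/419 + 123/203 = 41184/85057 ≈ 0.48419)
M*H = 0*(41184/85057) = 0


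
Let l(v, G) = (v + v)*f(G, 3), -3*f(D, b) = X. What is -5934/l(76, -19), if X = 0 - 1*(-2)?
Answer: 8901/152 ≈ 58.559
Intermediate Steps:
X = 2 (X = 0 + 2 = 2)
f(D, b) = -⅔ (f(D, b) = -⅓*2 = -⅔)
l(v, G) = -4*v/3 (l(v, G) = (v + v)*(-⅔) = (2*v)*(-⅔) = -4*v/3)
-5934/l(76, -19) = -5934/((-4/3*76)) = -5934/(-304/3) = -5934*(-3/304) = 8901/152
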